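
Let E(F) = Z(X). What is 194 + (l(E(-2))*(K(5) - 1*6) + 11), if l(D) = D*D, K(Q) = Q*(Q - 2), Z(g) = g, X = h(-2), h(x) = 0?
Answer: 205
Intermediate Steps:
X = 0
K(Q) = Q*(-2 + Q)
E(F) = 0
l(D) = D²
194 + (l(E(-2))*(K(5) - 1*6) + 11) = 194 + (0²*(5*(-2 + 5) - 1*6) + 11) = 194 + (0*(5*3 - 6) + 11) = 194 + (0*(15 - 6) + 11) = 194 + (0*9 + 11) = 194 + (0 + 11) = 194 + 11 = 205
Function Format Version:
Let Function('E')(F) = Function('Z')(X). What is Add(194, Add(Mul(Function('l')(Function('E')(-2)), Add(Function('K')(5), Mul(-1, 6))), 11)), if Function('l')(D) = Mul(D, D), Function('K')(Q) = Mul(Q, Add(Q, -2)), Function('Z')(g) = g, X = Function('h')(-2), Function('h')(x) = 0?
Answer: 205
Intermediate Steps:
X = 0
Function('K')(Q) = Mul(Q, Add(-2, Q))
Function('E')(F) = 0
Function('l')(D) = Pow(D, 2)
Add(194, Add(Mul(Function('l')(Function('E')(-2)), Add(Function('K')(5), Mul(-1, 6))), 11)) = Add(194, Add(Mul(Pow(0, 2), Add(Mul(5, Add(-2, 5)), Mul(-1, 6))), 11)) = Add(194, Add(Mul(0, Add(Mul(5, 3), -6)), 11)) = Add(194, Add(Mul(0, Add(15, -6)), 11)) = Add(194, Add(Mul(0, 9), 11)) = Add(194, Add(0, 11)) = Add(194, 11) = 205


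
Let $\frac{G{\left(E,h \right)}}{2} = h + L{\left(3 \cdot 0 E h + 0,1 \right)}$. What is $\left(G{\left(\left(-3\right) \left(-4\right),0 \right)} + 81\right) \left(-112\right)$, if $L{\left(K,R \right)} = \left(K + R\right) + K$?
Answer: $-9296$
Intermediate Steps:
$L{\left(K,R \right)} = R + 2 K$
$G{\left(E,h \right)} = 2 + 2 h$ ($G{\left(E,h \right)} = 2 \left(h + \left(1 + 2 \left(3 \cdot 0 E h + 0\right)\right)\right) = 2 \left(h + \left(1 + 2 \left(0 E h + 0\right)\right)\right) = 2 \left(h + \left(1 + 2 \left(0 h + 0\right)\right)\right) = 2 \left(h + \left(1 + 2 \left(0 + 0\right)\right)\right) = 2 \left(h + \left(1 + 2 \cdot 0\right)\right) = 2 \left(h + \left(1 + 0\right)\right) = 2 \left(h + 1\right) = 2 \left(1 + h\right) = 2 + 2 h$)
$\left(G{\left(\left(-3\right) \left(-4\right),0 \right)} + 81\right) \left(-112\right) = \left(\left(2 + 2 \cdot 0\right) + 81\right) \left(-112\right) = \left(\left(2 + 0\right) + 81\right) \left(-112\right) = \left(2 + 81\right) \left(-112\right) = 83 \left(-112\right) = -9296$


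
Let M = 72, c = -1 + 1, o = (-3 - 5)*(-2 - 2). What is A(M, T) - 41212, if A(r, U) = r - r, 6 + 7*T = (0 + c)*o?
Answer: -41212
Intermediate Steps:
o = 32 (o = -8*(-4) = 32)
c = 0
T = -6/7 (T = -6/7 + ((0 + 0)*32)/7 = -6/7 + (0*32)/7 = -6/7 + (⅐)*0 = -6/7 + 0 = -6/7 ≈ -0.85714)
A(r, U) = 0
A(M, T) - 41212 = 0 - 41212 = -41212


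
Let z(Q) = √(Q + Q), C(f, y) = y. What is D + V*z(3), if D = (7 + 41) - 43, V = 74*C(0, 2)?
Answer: 5 + 148*√6 ≈ 367.52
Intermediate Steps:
z(Q) = √2*√Q (z(Q) = √(2*Q) = √2*√Q)
V = 148 (V = 74*2 = 148)
D = 5 (D = 48 - 43 = 5)
D + V*z(3) = 5 + 148*(√2*√3) = 5 + 148*√6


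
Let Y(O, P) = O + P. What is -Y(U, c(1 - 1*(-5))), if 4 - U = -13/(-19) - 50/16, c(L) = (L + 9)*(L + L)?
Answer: -28339/152 ≈ -186.44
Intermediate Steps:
c(L) = 2*L*(9 + L) (c(L) = (9 + L)*(2*L) = 2*L*(9 + L))
U = 979/152 (U = 4 - (-13/(-19) - 50/16) = 4 - (-13*(-1/19) - 50*1/16) = 4 - (13/19 - 25/8) = 4 - 1*(-371/152) = 4 + 371/152 = 979/152 ≈ 6.4408)
-Y(U, c(1 - 1*(-5))) = -(979/152 + 2*(1 - 1*(-5))*(9 + (1 - 1*(-5)))) = -(979/152 + 2*(1 + 5)*(9 + (1 + 5))) = -(979/152 + 2*6*(9 + 6)) = -(979/152 + 2*6*15) = -(979/152 + 180) = -1*28339/152 = -28339/152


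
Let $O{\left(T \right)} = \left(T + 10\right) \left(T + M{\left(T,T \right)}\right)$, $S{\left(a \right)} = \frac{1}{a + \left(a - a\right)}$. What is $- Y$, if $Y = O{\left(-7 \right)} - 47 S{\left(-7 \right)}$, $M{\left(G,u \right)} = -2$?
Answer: $\frac{142}{7} \approx 20.286$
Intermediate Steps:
$S{\left(a \right)} = \frac{1}{a}$ ($S{\left(a \right)} = \frac{1}{a + 0} = \frac{1}{a}$)
$O{\left(T \right)} = \left(-2 + T\right) \left(10 + T\right)$ ($O{\left(T \right)} = \left(T + 10\right) \left(T - 2\right) = \left(10 + T\right) \left(-2 + T\right) = \left(-2 + T\right) \left(10 + T\right)$)
$Y = - \frac{142}{7}$ ($Y = \left(-20 + \left(-7\right)^{2} + 8 \left(-7\right)\right) - \frac{47}{-7} = \left(-20 + 49 - 56\right) - - \frac{47}{7} = -27 + \frac{47}{7} = - \frac{142}{7} \approx -20.286$)
$- Y = \left(-1\right) \left(- \frac{142}{7}\right) = \frac{142}{7}$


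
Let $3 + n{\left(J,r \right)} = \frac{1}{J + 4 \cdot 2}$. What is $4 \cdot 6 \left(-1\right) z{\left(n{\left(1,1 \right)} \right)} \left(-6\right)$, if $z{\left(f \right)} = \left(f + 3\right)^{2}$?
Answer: $\frac{16}{9} \approx 1.7778$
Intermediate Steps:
$n{\left(J,r \right)} = -3 + \frac{1}{8 + J}$ ($n{\left(J,r \right)} = -3 + \frac{1}{J + 4 \cdot 2} = -3 + \frac{1}{J + 8} = -3 + \frac{1}{8 + J}$)
$z{\left(f \right)} = \left(3 + f\right)^{2}$
$4 \cdot 6 \left(-1\right) z{\left(n{\left(1,1 \right)} \right)} \left(-6\right) = 4 \cdot 6 \left(-1\right) \left(3 + \frac{-23 - 3}{8 + 1}\right)^{2} \left(-6\right) = 24 \left(-1\right) \left(3 + \frac{-23 - 3}{9}\right)^{2} \left(-6\right) = - 24 \left(3 + \frac{1}{9} \left(-26\right)\right)^{2} \left(-6\right) = - 24 \left(3 - \frac{26}{9}\right)^{2} \left(-6\right) = - \frac{24}{81} \left(-6\right) = \left(-24\right) \frac{1}{81} \left(-6\right) = \left(- \frac{8}{27}\right) \left(-6\right) = \frac{16}{9}$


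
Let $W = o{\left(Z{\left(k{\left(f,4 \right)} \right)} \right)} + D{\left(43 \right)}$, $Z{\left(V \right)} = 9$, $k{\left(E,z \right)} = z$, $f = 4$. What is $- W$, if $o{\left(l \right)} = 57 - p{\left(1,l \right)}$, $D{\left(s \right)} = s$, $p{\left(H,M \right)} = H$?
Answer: $-99$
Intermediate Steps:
$o{\left(l \right)} = 56$ ($o{\left(l \right)} = 57 - 1 = 56$)
$W = 99$ ($W = 56 + 43 = 99$)
$- W = \left(-1\right) 99 = -99$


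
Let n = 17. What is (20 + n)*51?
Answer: 1887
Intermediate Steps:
(20 + n)*51 = (20 + 17)*51 = 37*51 = 1887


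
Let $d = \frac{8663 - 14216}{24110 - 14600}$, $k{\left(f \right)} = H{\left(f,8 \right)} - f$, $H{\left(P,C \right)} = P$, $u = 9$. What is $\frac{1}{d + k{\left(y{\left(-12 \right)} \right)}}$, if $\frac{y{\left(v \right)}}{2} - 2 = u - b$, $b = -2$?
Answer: $- \frac{3170}{1851} \approx -1.7126$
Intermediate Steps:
$y{\left(v \right)} = 26$ ($y{\left(v \right)} = 4 + 2 \left(9 - -2\right) = 4 + 2 \left(9 + 2\right) = 4 + 2 \cdot 11 = 4 + 22 = 26$)
$k{\left(f \right)} = 0$ ($k{\left(f \right)} = f - f = 0$)
$d = - \frac{1851}{3170}$ ($d = - \frac{5553}{9510} = \left(-5553\right) \frac{1}{9510} = - \frac{1851}{3170} \approx -0.58391$)
$\frac{1}{d + k{\left(y{\left(-12 \right)} \right)}} = \frac{1}{- \frac{1851}{3170} + 0} = \frac{1}{- \frac{1851}{3170}} = - \frac{3170}{1851}$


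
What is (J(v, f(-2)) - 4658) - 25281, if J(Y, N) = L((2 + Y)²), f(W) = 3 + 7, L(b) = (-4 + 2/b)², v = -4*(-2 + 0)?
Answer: -74807899/2500 ≈ -29923.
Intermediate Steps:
v = 8 (v = -4*(-2) = 8)
f(W) = 10
J(Y, N) = 4*(-1 + 2*(2 + Y)²)²/(2 + Y)⁴ (J(Y, N) = 4*(-1 + 2*(2 + Y)²)²/((2 + Y)²)² = 4*(-1 + 2*(2 + Y)²)²/(2 + Y)⁴)
(J(v, f(-2)) - 4658) - 25281 = (4*(-1 + 2*(2 + 8)²)²/(2 + 8)⁴ - 4658) - 25281 = (4*(-1 + 2*10²)²/10⁴ - 4658) - 25281 = (4*(-1 + 2*100)²*(1/10000) - 4658) - 25281 = (4*(-1 + 200)²*(1/10000) - 4658) - 25281 = (4*199²*(1/10000) - 4658) - 25281 = (4*39601*(1/10000) - 4658) - 25281 = (39601/2500 - 4658) - 25281 = -11605399/2500 - 25281 = -74807899/2500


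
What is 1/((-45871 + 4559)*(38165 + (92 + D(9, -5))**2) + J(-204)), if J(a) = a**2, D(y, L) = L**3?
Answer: -1/1621619632 ≈ -6.1667e-10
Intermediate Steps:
1/((-45871 + 4559)*(38165 + (92 + D(9, -5))**2) + J(-204)) = 1/((-45871 + 4559)*(38165 + (92 + (-5)**3)**2) + (-204)**2) = 1/(-41312*(38165 + (92 - 125)**2) + 41616) = 1/(-41312*(38165 + (-33)**2) + 41616) = 1/(-41312*(38165 + 1089) + 41616) = 1/(-41312*39254 + 41616) = 1/(-1621661248 + 41616) = 1/(-1621619632) = -1/1621619632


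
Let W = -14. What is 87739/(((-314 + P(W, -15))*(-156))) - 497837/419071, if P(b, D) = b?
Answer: 11295546853/21443024928 ≈ 0.52677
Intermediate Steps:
87739/(((-314 + P(W, -15))*(-156))) - 497837/419071 = 87739/(((-314 - 14)*(-156))) - 497837/419071 = 87739/((-328*(-156))) - 497837*1/419071 = 87739/51168 - 497837/419071 = 11295546853/21443024928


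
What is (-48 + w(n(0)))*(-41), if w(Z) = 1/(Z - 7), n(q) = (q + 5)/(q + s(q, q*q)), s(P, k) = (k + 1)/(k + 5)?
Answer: 35383/18 ≈ 1965.7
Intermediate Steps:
s(P, k) = (1 + k)/(5 + k)
n(q) = (5 + q)/(q + (1 + q**2)/(5 + q**2)) (n(q) = (q + 5)/(q + (1 + q*q)/(5 + q*q)) = (5 + q)/(q + (1 + q**2)/(5 + q**2)))
w(Z) = 1/(-7 + Z)
(-48 + w(n(0)))*(-41) = (-48 + 1/(-7 + (5 + 0)*(5 + 0**2)/(1 + 0**2 + 0*(5 + 0**2))))*(-41) = (-48 + 1/(-7 + 5*(5 + 0)/(1 + 0 + 0*(5 + 0))))*(-41) = (-48 + 1/(-7 + 5*5/(1 + 0 + 0*5)))*(-41) = (-48 + 1/(-7 + 5*5/(1 + 0 + 0)))*(-41) = (-48 + 1/(-7 + 5*5/1))*(-41) = (-48 + 1/(-7 + 1*5*5))*(-41) = (-48 + 1/(-7 + 25))*(-41) = (-48 + 1/18)*(-41) = -863/18*(-41) = 35383/18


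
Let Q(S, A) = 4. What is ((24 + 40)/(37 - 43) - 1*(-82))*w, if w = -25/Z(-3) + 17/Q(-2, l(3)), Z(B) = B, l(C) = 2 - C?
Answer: 16157/18 ≈ 897.61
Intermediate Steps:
w = 151/12 (w = -25/(-3) + 17/4 = -25*(-⅓) + 17*(¼) = 25/3 + 17/4 = 151/12 ≈ 12.583)
((24 + 40)/(37 - 43) - 1*(-82))*w = ((24 + 40)/(37 - 43) - 1*(-82))*(151/12) = (64/(-6) + 82)*(151/12) = (64*(-⅙) + 82)*(151/12) = (-32/3 + 82)*(151/12) = (214/3)*(151/12) = 16157/18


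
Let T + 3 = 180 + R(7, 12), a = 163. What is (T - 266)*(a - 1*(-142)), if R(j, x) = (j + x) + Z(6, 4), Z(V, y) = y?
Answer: -20130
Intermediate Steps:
R(j, x) = 4 + j + x (R(j, x) = (j + x) + 4 = 4 + j + x)
T = 200 (T = -3 + (180 + (4 + 7 + 12)) = -3 + (180 + 23) = -3 + 203 = 200)
(T - 266)*(a - 1*(-142)) = (200 - 266)*(163 - 1*(-142)) = -66*(163 + 142) = -66*305 = -20130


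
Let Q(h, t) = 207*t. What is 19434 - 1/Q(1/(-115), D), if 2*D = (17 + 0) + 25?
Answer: 84479597/4347 ≈ 19434.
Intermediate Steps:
D = 21 (D = ((17 + 0) + 25)/2 = (17 + 25)/2 = (1/2)*42 = 21)
19434 - 1/Q(1/(-115), D) = 19434 - 1/(207*21) = 19434 - 1/4347 = 84479597/4347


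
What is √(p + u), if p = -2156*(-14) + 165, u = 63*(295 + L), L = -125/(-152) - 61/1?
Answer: √260744866/76 ≈ 212.47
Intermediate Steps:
L = -9147/152 (L = -125*(-1/152) - 61*1 = 125/152 - 61 = -9147/152 ≈ -60.178)
u = 2248659/152 (u = 63*(295 - 9147/152) = 63*(35693/152) = 2248659/152 ≈ 14794.)
p = 30349 (p = -308*(-98) + 165 = 30184 + 165 = 30349)
√(p + u) = √(30349 + 2248659/152) = √(6861707/152) = √260744866/76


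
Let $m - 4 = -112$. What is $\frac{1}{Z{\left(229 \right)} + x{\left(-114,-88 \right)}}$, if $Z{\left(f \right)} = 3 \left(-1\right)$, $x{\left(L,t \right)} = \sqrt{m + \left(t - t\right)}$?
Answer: $- \frac{1}{39} - \frac{2 i \sqrt{3}}{39} \approx -0.025641 - 0.088823 i$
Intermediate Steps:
$m = -108$ ($m = 4 - 112 = -108$)
$x{\left(L,t \right)} = 6 i \sqrt{3}$ ($x{\left(L,t \right)} = \sqrt{-108 + \left(t - t\right)} = \sqrt{-108 + 0} = \sqrt{-108} = 6 i \sqrt{3}$)
$Z{\left(f \right)} = -3$
$\frac{1}{Z{\left(229 \right)} + x{\left(-114,-88 \right)}} = \frac{1}{-3 + 6 i \sqrt{3}}$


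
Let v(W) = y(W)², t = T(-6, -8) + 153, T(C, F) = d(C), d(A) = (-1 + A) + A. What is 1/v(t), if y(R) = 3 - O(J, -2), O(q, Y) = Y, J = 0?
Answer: 1/25 ≈ 0.040000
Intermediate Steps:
d(A) = -1 + 2*A
T(C, F) = -1 + 2*C
y(R) = 5 (y(R) = 3 - 1*(-2) = 3 + 2 = 5)
t = 140 (t = (-1 + 2*(-6)) + 153 = (-1 - 12) + 153 = -13 + 153 = 140)
v(W) = 25 (v(W) = 5² = 25)
1/v(t) = 1/25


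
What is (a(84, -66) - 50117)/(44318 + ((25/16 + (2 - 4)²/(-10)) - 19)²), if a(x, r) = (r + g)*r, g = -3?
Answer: -291603200/285671529 ≈ -1.0208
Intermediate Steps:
a(x, r) = r*(-3 + r) (a(x, r) = (r - 3)*r = (-3 + r)*r = r*(-3 + r))
(a(84, -66) - 50117)/(44318 + ((25/16 + (2 - 4)²/(-10)) - 19)²) = (-66*(-3 - 66) - 50117)/(44318 + ((25/16 + (2 - 4)²/(-10)) - 19)²) = (-66*(-69) - 50117)/(44318 + ((25*(1/16) + (-2)²*(-⅒)) - 19)²) = (4554 - 50117)/(44318 + ((25/16 + 4*(-⅒)) - 19)²) = -45563/(44318 + ((25/16 - ⅖) - 19)²) = -45563/(44318 + (93/80 - 19)²) = -45563/(44318 + (-1427/80)²) = -45563/(44318 + 2036329/6400) = -45563/285671529/6400 = -45563*6400/285671529 = -291603200/285671529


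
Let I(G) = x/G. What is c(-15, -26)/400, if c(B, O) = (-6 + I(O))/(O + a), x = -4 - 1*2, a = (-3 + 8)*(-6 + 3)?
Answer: 3/8528 ≈ 0.00035178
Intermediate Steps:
a = -15 (a = 5*(-3) = -15)
x = -6 (x = -4 - 2 = -6)
I(G) = -6/G
c(B, O) = (-6 - 6/O)/(-15 + O) (c(B, O) = (-6 - 6/O)/(O - 15) = (-6 - 6/O)/(-15 + O))
c(-15, -26)/400 = (6*(-1 - 1*(-26))/(-26*(-15 - 26)))/400 = (6*(-1/26)*(-1 + 26)/(-41))*(1/400) = (6*(-1/26)*(-1/41)*25)*(1/400) = (75/533)*(1/400) = 3/8528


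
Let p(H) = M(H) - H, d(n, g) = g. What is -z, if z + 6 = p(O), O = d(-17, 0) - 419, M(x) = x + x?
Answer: 425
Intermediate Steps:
M(x) = 2*x
O = -419 (O = 0 - 419 = -419)
p(H) = H (p(H) = 2*H - H = H)
z = -425 (z = -6 - 419 = -425)
-z = -1*(-425) = 425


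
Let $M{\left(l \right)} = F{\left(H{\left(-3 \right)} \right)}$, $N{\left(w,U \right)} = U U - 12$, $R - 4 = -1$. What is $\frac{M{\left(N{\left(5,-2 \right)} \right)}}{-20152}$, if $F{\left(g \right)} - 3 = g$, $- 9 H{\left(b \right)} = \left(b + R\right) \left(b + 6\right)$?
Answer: $- \frac{3}{20152} \approx -0.00014887$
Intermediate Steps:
$R = 3$ ($R = 4 - 1 = 3$)
$H{\left(b \right)} = - \frac{\left(3 + b\right) \left(6 + b\right)}{9}$ ($H{\left(b \right)} = - \frac{\left(b + 3\right) \left(b + 6\right)}{9} = - \frac{\left(3 + b\right) \left(6 + b\right)}{9}$)
$N{\left(w,U \right)} = -12 + U^{2}$ ($N{\left(w,U \right)} = U^{2} - 12 = -12 + U^{2}$)
$F{\left(g \right)} = 3 + g$
$M{\left(l \right)} = 3$ ($M{\left(l \right)} = 3 - \left(-1 + 1\right) = 3 - 0 = 3 + 0 = 3$)
$\frac{M{\left(N{\left(5,-2 \right)} \right)}}{-20152} = \frac{3}{-20152} = 3 \left(- \frac{1}{20152}\right) = - \frac{3}{20152}$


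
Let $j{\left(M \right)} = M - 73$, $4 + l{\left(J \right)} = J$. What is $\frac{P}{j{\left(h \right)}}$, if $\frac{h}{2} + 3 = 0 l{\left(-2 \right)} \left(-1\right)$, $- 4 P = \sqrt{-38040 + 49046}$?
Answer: $\frac{\sqrt{11006}}{316} \approx 0.33199$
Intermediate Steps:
$P = - \frac{\sqrt{11006}}{4}$ ($P = - \frac{\sqrt{-38040 + 49046}}{4} = - \frac{\sqrt{11006}}{4} \approx -26.227$)
$l{\left(J \right)} = -4 + J$
$h = -6$ ($h = -6 + 2 \cdot 0 \left(-4 - 2\right) \left(-1\right) = -6 + 2 \cdot 0 \left(-6\right) \left(-1\right) = -6 + 2 \cdot 0 \left(-1\right) = -6 + 2 \cdot 0 = -6 + 0 = -6$)
$j{\left(M \right)} = -73 + M$
$\frac{P}{j{\left(h \right)}} = \frac{\left(- \frac{1}{4}\right) \sqrt{11006}}{-73 - 6} = \frac{\left(- \frac{1}{4}\right) \sqrt{11006}}{-79} = - \frac{\sqrt{11006}}{4} \left(- \frac{1}{79}\right) = \frac{\sqrt{11006}}{316}$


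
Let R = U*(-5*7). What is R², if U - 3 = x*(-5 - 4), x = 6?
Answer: 3186225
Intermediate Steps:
U = -51 (U = 3 + 6*(-5 - 4) = 3 + 6*(-9) = 3 - 54 = -51)
R = 1785 (R = -(-255)*7 = -51*(-35) = 1785)
R² = 1785² = 3186225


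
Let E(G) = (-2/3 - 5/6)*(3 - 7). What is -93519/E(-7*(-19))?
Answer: -31173/2 ≈ -15587.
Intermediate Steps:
E(G) = 6 (E(G) = (-2*1/3 - 5*1/6)*(-4) = (-2/3 - 5/6)*(-4) = -3/2*(-4) = 6)
-93519/E(-7*(-19)) = -93519/6 = -93519*1/6 = -31173/2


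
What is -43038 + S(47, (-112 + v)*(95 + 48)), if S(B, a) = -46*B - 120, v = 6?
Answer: -45320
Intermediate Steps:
S(B, a) = -120 - 46*B
-43038 + S(47, (-112 + v)*(95 + 48)) = -43038 + (-120 - 46*47) = -43038 + (-120 - 2162) = -43038 - 2282 = -45320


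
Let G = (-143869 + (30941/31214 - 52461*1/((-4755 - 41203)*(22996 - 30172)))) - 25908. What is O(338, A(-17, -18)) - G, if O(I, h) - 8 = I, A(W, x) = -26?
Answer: 291878582859261217/1715701482352 ≈ 1.7012e+5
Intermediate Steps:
O(I, h) = 8 + I
G = -291284950146367425/1715701482352 (G = (-143869 + (30941*(1/31214) - 52461/((-45958*(-7176))))) - 25908 = (-143869 + (30941/31214 - 52461/329794608)) - 25908 = (-143869 + (30941/31214 - 52461*1/329794608)) - 25908 = (-143869 + (30941/31214 - 17487/109931536)) - 25908 = (-143869 + 1700422908079/1715701482352) - 25908 = -246834556141591809/1715701482352 - 25908 = -291284950146367425/1715701482352 ≈ -1.6978e+5)
O(338, A(-17, -18)) - G = (8 + 338) - 1*(-291284950146367425/1715701482352) = 346 + 291284950146367425/1715701482352 = 291878582859261217/1715701482352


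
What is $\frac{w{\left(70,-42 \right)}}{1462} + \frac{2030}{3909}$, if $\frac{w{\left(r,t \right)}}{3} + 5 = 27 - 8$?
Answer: $\frac{1566019}{2857479} \approx 0.54804$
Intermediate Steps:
$w{\left(r,t \right)} = 42$ ($w{\left(r,t \right)} = -15 + 3 \left(27 - 8\right) = -15 + 3 \cdot 19 = -15 + 57 = 42$)
$\frac{w{\left(70,-42 \right)}}{1462} + \frac{2030}{3909} = \frac{42}{1462} + \frac{2030}{3909} = 42 \cdot \frac{1}{1462} + 2030 \cdot \frac{1}{3909} = \frac{21}{731} + \frac{2030}{3909} = \frac{1566019}{2857479}$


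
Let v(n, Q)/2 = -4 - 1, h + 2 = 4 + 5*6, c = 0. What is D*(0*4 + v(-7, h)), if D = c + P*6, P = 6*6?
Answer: -2160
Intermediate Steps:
P = 36
h = 32 (h = -2 + (4 + 5*6) = -2 + (4 + 30) = -2 + 34 = 32)
D = 216 (D = 0 + 36*6 = 0 + 216 = 216)
v(n, Q) = -10 (v(n, Q) = 2*(-4 - 1) = 2*(-5) = -10)
D*(0*4 + v(-7, h)) = 216*(0*4 - 10) = 216*(0 - 10) = 216*(-10) = -2160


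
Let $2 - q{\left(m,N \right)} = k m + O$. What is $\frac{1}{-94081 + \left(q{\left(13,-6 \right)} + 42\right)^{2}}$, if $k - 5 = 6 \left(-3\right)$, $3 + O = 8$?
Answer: $- \frac{1}{50817} \approx -1.9678 \cdot 10^{-5}$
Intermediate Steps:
$O = 5$ ($O = -3 + 8 = 5$)
$k = -13$ ($k = 5 + 6 \left(-3\right) = 5 - 18 = -13$)
$q{\left(m,N \right)} = -3 + 13 m$ ($q{\left(m,N \right)} = 2 - \left(- 13 m + 5\right) = 2 - \left(5 - 13 m\right) = 2 + \left(-5 + 13 m\right) = -3 + 13 m$)
$\frac{1}{-94081 + \left(q{\left(13,-6 \right)} + 42\right)^{2}} = \frac{1}{-94081 + \left(\left(-3 + 13 \cdot 13\right) + 42\right)^{2}} = \frac{1}{-94081 + \left(\left(-3 + 169\right) + 42\right)^{2}} = \frac{1}{-94081 + \left(166 + 42\right)^{2}} = \frac{1}{-94081 + 208^{2}} = \frac{1}{-94081 + 43264} = \frac{1}{-50817} = - \frac{1}{50817}$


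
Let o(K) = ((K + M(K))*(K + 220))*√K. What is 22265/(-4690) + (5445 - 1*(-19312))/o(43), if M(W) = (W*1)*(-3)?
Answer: -4453/938 - 24757*√43/972574 ≈ -4.9143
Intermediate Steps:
M(W) = -3*W (M(W) = W*(-3) = -3*W)
o(K) = -2*K^(3/2)*(220 + K) (o(K) = ((K - 3*K)*(K + 220))*√K = ((-2*K)*(220 + K))*√K = (-2*K*(220 + K))*√K = -2*K^(3/2)*(220 + K))
22265/(-4690) + (5445 - 1*(-19312))/o(43) = 22265/(-4690) + (5445 - 1*(-19312))/((2*43^(3/2)*(-220 - 1*43))) = 22265*(-1/4690) + (5445 + 19312)/((2*(43*√43)*(-220 - 43))) = -4453/938 + 24757/((2*(43*√43)*(-263))) = -4453/938 + 24757/((-22618*√43)) = -4453/938 + 24757*(-√43/972574) = -4453/938 - 24757*√43/972574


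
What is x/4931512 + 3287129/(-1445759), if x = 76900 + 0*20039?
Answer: -4024834310487/1782444464402 ≈ -2.2580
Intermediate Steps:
x = 76900 (x = 76900 + 0 = 76900)
x/4931512 + 3287129/(-1445759) = 76900/4931512 + 3287129/(-1445759) = 76900*(1/4931512) + 3287129*(-1/1445759) = 19225/1232878 - 3287129/1445759 = -4024834310487/1782444464402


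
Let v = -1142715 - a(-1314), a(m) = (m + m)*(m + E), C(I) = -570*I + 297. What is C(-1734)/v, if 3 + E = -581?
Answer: -329559/2043553 ≈ -0.16127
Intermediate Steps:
E = -584 (E = -3 - 581 = -584)
C(I) = 297 - 570*I
a(m) = 2*m*(-584 + m) (a(m) = (m + m)*(m - 584) = (2*m)*(-584 + m) = 2*m*(-584 + m))
v = -6130659 (v = -1142715 - 2*(-1314)*(-584 - 1314) = -1142715 - 2*(-1314)*(-1898) = -1142715 - 1*4987944 = -1142715 - 4987944 = -6130659)
C(-1734)/v = (297 - 570*(-1734))/(-6130659) = (297 + 988380)*(-1/6130659) = 988677*(-1/6130659) = -329559/2043553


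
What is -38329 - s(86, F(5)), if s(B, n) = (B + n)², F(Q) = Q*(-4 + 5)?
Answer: -46610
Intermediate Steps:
F(Q) = Q (F(Q) = Q*1 = Q)
-38329 - s(86, F(5)) = -38329 - (86 + 5)² = -38329 - 1*91² = -38329 - 1*8281 = -38329 - 8281 = -46610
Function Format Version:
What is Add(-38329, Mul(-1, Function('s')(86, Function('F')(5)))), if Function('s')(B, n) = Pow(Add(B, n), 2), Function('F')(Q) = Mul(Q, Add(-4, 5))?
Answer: -46610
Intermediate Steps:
Function('F')(Q) = Q (Function('F')(Q) = Mul(Q, 1) = Q)
Add(-38329, Mul(-1, Function('s')(86, Function('F')(5)))) = Add(-38329, Mul(-1, Pow(Add(86, 5), 2))) = Add(-38329, Mul(-1, Pow(91, 2))) = Add(-38329, Mul(-1, 8281)) = Add(-38329, -8281) = -46610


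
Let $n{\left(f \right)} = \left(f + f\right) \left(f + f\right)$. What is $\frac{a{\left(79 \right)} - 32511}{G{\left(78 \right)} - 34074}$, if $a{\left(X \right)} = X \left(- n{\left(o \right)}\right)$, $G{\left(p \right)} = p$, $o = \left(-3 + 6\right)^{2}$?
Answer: $\frac{19369}{11332} \approx 1.7092$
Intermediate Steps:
$o = 9$ ($o = 3^{2} = 9$)
$n{\left(f \right)} = 4 f^{2}$ ($n{\left(f \right)} = 2 f 2 f = 4 f^{2}$)
$a{\left(X \right)} = - 324 X$ ($a{\left(X \right)} = X \left(- 4 \cdot 9^{2}\right) = X \left(- 4 \cdot 81\right) = X \left(\left(-1\right) 324\right) = X \left(-324\right) = - 324 X$)
$\frac{a{\left(79 \right)} - 32511}{G{\left(78 \right)} - 34074} = \frac{\left(-324\right) 79 - 32511}{78 - 34074} = \frac{-25596 - 32511}{-33996} = \left(-58107\right) \left(- \frac{1}{33996}\right) = \frac{19369}{11332}$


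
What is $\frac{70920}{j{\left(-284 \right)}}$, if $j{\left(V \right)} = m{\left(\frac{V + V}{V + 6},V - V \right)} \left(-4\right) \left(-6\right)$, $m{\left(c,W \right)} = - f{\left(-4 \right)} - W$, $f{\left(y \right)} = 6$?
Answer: $- \frac{985}{2} \approx -492.5$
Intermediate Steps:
$m{\left(c,W \right)} = -6 - W$ ($m{\left(c,W \right)} = \left(-1\right) 6 - W = -6 - W$)
$j{\left(V \right)} = -144$ ($j{\left(V \right)} = \left(-6 - \left(V - V\right)\right) \left(-4\right) \left(-6\right) = \left(-6 - 0\right) \left(-4\right) \left(-6\right) = \left(-6 + 0\right) \left(-4\right) \left(-6\right) = \left(-6\right) \left(-4\right) \left(-6\right) = 24 \left(-6\right) = -144$)
$\frac{70920}{j{\left(-284 \right)}} = \frac{70920}{-144} = 70920 \left(- \frac{1}{144}\right) = - \frac{985}{2}$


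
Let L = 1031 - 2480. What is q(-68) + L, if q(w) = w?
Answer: -1517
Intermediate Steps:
L = -1449
q(-68) + L = -68 - 1449 = -1517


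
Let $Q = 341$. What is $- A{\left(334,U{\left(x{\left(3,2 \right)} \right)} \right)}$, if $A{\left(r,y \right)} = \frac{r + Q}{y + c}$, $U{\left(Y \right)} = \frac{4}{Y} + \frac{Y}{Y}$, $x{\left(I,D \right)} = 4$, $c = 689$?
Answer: $- \frac{675}{691} \approx -0.97684$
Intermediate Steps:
$U{\left(Y \right)} = 1 + \frac{4}{Y}$ ($U{\left(Y \right)} = \frac{4}{Y} + 1 = 1 + \frac{4}{Y}$)
$A{\left(r,y \right)} = \frac{341 + r}{689 + y}$ ($A{\left(r,y \right)} = \frac{r + 341}{y + 689} = \frac{341 + r}{689 + y}$)
$- A{\left(334,U{\left(x{\left(3,2 \right)} \right)} \right)} = - \frac{341 + 334}{689 + \frac{4 + 4}{4}} = - \frac{675}{689 + \frac{1}{4} \cdot 8} = - \frac{675}{689 + 2} = - \frac{675}{691}$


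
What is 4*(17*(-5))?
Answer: -340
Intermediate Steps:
4*(17*(-5)) = 4*(-85) = -340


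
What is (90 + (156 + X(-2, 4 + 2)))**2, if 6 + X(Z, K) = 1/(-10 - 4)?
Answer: 11282881/196 ≈ 57566.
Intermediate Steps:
X(Z, K) = -85/14 (X(Z, K) = -6 + 1/(-10 - 4) = -6 + 1/(-14) = -6 - 1/14 = -85/14)
(90 + (156 + X(-2, 4 + 2)))**2 = (90 + (156 - 85/14))**2 = (90 + 2099/14)**2 = (3359/14)**2 = 11282881/196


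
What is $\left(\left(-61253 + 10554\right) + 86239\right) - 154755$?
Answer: $-119215$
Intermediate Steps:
$\left(\left(-61253 + 10554\right) + 86239\right) - 154755 = \left(-50699 + 86239\right) - 154755 = 35540 - 154755 = -119215$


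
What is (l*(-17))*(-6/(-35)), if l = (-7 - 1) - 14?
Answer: 2244/35 ≈ 64.114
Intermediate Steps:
l = -22 (l = -8 - 14 = -22)
(l*(-17))*(-6/(-35)) = (-22*(-17))*(-6/(-35)) = 374*(-6*(-1/35)) = 374*(6/35) = 2244/35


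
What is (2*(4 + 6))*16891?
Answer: 337820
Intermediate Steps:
(2*(4 + 6))*16891 = (2*10)*16891 = 20*16891 = 337820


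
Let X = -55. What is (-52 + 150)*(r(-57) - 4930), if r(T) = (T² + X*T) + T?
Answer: 136906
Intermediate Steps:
r(T) = T² - 54*T (r(T) = (T² - 55*T) + T = T² - 54*T)
(-52 + 150)*(r(-57) - 4930) = (-52 + 150)*(-57*(-54 - 57) - 4930) = 98*(-57*(-111) - 4930) = 98*(6327 - 4930) = 98*1397 = 136906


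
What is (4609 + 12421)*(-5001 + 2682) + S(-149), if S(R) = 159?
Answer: -39492411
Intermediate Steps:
(4609 + 12421)*(-5001 + 2682) + S(-149) = (4609 + 12421)*(-5001 + 2682) + 159 = 17030*(-2319) + 159 = -39492570 + 159 = -39492411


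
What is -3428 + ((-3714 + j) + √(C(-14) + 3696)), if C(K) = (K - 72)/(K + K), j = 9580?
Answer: 2438 + √725018/14 ≈ 2498.8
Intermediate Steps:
C(K) = (-72 + K)/(2*K) (C(K) = (-72 + K)/((2*K)) = (-72 + K)*(1/(2*K)) = (-72 + K)/(2*K))
-3428 + ((-3714 + j) + √(C(-14) + 3696)) = -3428 + ((-3714 + 9580) + √((½)*(-72 - 14)/(-14) + 3696)) = -3428 + (5866 + √((½)*(-1/14)*(-86) + 3696)) = -3428 + (5866 + √(43/14 + 3696)) = -3428 + (5866 + √(51787/14)) = -3428 + (5866 + √725018/14) = 2438 + √725018/14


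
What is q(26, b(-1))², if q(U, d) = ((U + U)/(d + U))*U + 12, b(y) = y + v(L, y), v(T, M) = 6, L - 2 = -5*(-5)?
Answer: 2972176/961 ≈ 3092.8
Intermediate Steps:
L = 27 (L = 2 - 5*(-5) = 2 + 25 = 27)
b(y) = 6 + y (b(y) = y + 6 = 6 + y)
q(U, d) = 12 + 2*U²/(U + d) (q(U, d) = ((2*U)/(U + d))*U + 12 = (2*U/(U + d))*U + 12 = 2*U²/(U + d) + 12 = 12 + 2*U²/(U + d))
q(26, b(-1))² = (2*(26² + 6*26 + 6*(6 - 1))/(26 + (6 - 1)))² = (2*(676 + 156 + 6*5)/(26 + 5))² = (2*(676 + 156 + 30)/31)² = (2*(1/31)*862)² = (1724/31)² = 2972176/961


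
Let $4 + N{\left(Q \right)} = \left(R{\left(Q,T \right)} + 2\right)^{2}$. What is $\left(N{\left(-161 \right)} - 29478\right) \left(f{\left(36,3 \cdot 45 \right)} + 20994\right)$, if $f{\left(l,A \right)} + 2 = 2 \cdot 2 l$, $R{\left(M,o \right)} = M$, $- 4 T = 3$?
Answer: $-88792336$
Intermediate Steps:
$T = - \frac{3}{4}$ ($T = \left(- \frac{1}{4}\right) 3 = - \frac{3}{4} \approx -0.75$)
$N{\left(Q \right)} = -4 + \left(2 + Q\right)^{2}$ ($N{\left(Q \right)} = -4 + \left(Q + 2\right)^{2} = -4 + \left(2 + Q\right)^{2}$)
$f{\left(l,A \right)} = -2 + 4 l$ ($f{\left(l,A \right)} = -2 + 2 \cdot 2 l = -2 + 4 l$)
$\left(N{\left(-161 \right)} - 29478\right) \left(f{\left(36,3 \cdot 45 \right)} + 20994\right) = \left(- 161 \left(4 - 161\right) - 29478\right) \left(\left(-2 + 4 \cdot 36\right) + 20994\right) = \left(\left(-161\right) \left(-157\right) - 29478\right) \left(\left(-2 + 144\right) + 20994\right) = \left(25277 - 29478\right) \left(142 + 20994\right) = \left(-4201\right) 21136 = -88792336$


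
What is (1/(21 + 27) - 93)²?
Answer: 19918369/2304 ≈ 8645.1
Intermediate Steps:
(1/(21 + 27) - 93)² = (1/48 - 93)² = (-4463/48)² = 19918369/2304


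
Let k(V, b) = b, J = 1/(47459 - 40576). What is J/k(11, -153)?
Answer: -1/1053099 ≈ -9.4958e-7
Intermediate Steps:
J = 1/6883 ≈ 0.00014529
J/k(11, -153) = (1/6883)/(-153) = (1/6883)*(-1/153) = -1/1053099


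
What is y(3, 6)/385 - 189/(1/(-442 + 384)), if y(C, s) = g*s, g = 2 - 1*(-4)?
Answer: 4220406/385 ≈ 10962.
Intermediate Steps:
g = 6 (g = 2 + 4 = 6)
y(C, s) = 6*s
y(3, 6)/385 - 189/(1/(-442 + 384)) = (6*6)/385 - 189/(1/(-442 + 384)) = 36*(1/385) - 189/(1/(-58)) = 36/385 - 189/(-1/58) = 36/385 - 189*(-58) = 36/385 + 10962 = 4220406/385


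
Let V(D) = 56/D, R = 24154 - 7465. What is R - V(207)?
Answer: 3454567/207 ≈ 16689.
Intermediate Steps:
R = 16689
R - V(207) = 16689 - 56/207 = 3454567/207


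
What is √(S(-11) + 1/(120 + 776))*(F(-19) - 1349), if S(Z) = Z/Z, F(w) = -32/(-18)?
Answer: -12125*√12558/1008 ≈ -1348.0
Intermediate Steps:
F(w) = 16/9 (F(w) = -32*(-1/18) = 16/9)
S(Z) = 1
√(S(-11) + 1/(120 + 776))*(F(-19) - 1349) = √(1 + 1/(120 + 776))*(16/9 - 1349) = √(1 + 1/896)*(-12125/9) = √(897/896)*(-12125/9) = (√12558/112)*(-12125/9) = -12125*√12558/1008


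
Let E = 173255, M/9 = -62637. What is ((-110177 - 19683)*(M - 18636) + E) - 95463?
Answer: 75626516132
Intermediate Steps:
M = -563733 (M = 9*(-62637) = -563733)
((-110177 - 19683)*(M - 18636) + E) - 95463 = ((-110177 - 19683)*(-563733 - 18636) + 173255) - 95463 = (-129860*(-582369) + 173255) - 95463 = (75626438340 + 173255) - 95463 = 75626611595 - 95463 = 75626516132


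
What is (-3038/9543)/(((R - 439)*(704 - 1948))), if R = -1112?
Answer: -1519/9206342046 ≈ -1.6499e-7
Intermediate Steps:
(-3038/9543)/(((R - 439)*(704 - 1948))) = (-3038/9543)/(((-1112 - 439)*(704 - 1948))) = (-3038*1/9543)/((-1551*(-1244))) = -3038/9543/1929444 = -3038/9543*1/1929444 = -1519/9206342046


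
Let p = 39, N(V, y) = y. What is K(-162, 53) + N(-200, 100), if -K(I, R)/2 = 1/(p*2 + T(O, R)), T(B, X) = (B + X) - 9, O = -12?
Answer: 5499/55 ≈ 99.982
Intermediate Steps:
T(B, X) = -9 + B + X
K(I, R) = -2/(57 + R) (K(I, R) = -2/(39*2 + (-9 - 12 + R)) = -2/(78 + (-21 + R)) = -2/(57 + R))
K(-162, 53) + N(-200, 100) = -2/(57 + 53) + 100 = -2/110 + 100 = -2*1/110 + 100 = -1/55 + 100 = 5499/55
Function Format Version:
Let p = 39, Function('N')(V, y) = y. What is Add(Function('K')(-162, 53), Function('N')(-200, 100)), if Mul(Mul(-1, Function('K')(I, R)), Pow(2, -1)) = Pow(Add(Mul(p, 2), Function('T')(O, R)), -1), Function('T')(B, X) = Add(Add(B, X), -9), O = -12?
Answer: Rational(5499, 55) ≈ 99.982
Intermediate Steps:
Function('T')(B, X) = Add(-9, B, X)
Function('K')(I, R) = Mul(-2, Pow(Add(57, R), -1)) (Function('K')(I, R) = Mul(-2, Pow(Add(Mul(39, 2), Add(-9, -12, R)), -1)) = Mul(-2, Pow(Add(78, Add(-21, R)), -1)) = Mul(-2, Pow(Add(57, R), -1)))
Add(Function('K')(-162, 53), Function('N')(-200, 100)) = Add(Mul(-2, Pow(Add(57, 53), -1)), 100) = Add(Mul(-2, Pow(110, -1)), 100) = Add(Mul(-2, Rational(1, 110)), 100) = Add(Rational(-1, 55), 100) = Rational(5499, 55)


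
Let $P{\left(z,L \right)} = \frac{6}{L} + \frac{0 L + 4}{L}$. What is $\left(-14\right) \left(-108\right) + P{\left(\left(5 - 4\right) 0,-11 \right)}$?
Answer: $\frac{16622}{11} \approx 1511.1$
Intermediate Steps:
$P{\left(z,L \right)} = \frac{10}{L}$ ($P{\left(z,L \right)} = \frac{6}{L} + \frac{0 + 4}{L} = \frac{6}{L} + \frac{4}{L} = \frac{10}{L}$)
$\left(-14\right) \left(-108\right) + P{\left(\left(5 - 4\right) 0,-11 \right)} = \left(-14\right) \left(-108\right) + \frac{10}{-11} = 1512 + 10 \left(- \frac{1}{11}\right) = 1512 - \frac{10}{11} = \frac{16622}{11}$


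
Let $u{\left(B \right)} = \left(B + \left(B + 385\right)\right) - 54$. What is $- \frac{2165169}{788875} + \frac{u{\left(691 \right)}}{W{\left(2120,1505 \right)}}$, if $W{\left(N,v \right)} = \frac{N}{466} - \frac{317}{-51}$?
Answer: $\frac{15781036799976}{100913678875} \approx 156.38$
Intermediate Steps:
$W{\left(N,v \right)} = \frac{317}{51} + \frac{N}{466}$ ($W{\left(N,v \right)} = N \frac{1}{466} - - \frac{317}{51} = \frac{N}{466} + \frac{317}{51} = \frac{317}{51} + \frac{N}{466}$)
$u{\left(B \right)} = 331 + 2 B$ ($u{\left(B \right)} = \left(B + \left(385 + B\right)\right) - 54 = \left(385 + 2 B\right) - 54 = 331 + 2 B$)
$- \frac{2165169}{788875} + \frac{u{\left(691 \right)}}{W{\left(2120,1505 \right)}} = - \frac{2165169}{788875} + \frac{331 + 2 \cdot 691}{\frac{317}{51} + \frac{1}{466} \cdot 2120} = \left(-2165169\right) \frac{1}{788875} + \frac{331 + 1382}{\frac{317}{51} + \frac{1060}{233}} = - \frac{2165169}{788875} + \frac{1713}{\frac{127921}{11883}} = - \frac{2165169}{788875} + 1713 \cdot \frac{11883}{127921} = - \frac{2165169}{788875} + \frac{20355579}{127921} = \frac{15781036799976}{100913678875}$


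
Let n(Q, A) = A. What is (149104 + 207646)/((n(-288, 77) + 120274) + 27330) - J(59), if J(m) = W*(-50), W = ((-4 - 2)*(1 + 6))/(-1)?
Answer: 310486850/147681 ≈ 2102.4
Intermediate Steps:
W = 42 (W = -6*7*(-1) = -42*(-1) = 42)
J(m) = -2100 (J(m) = 42*(-50) = -2100)
(149104 + 207646)/((n(-288, 77) + 120274) + 27330) - J(59) = (149104 + 207646)/((77 + 120274) + 27330) - 1*(-2100) = 356750/(120351 + 27330) + 2100 = 356750/147681 + 2100 = 310486850/147681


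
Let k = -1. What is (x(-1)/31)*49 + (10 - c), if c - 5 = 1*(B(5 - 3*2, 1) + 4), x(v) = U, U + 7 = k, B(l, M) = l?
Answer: -330/31 ≈ -10.645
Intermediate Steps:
U = -8 (U = -7 - 1 = -8)
x(v) = -8
c = 8 (c = 5 + 1*((5 - 3*2) + 4) = 5 + 1*((5 - 6) + 4) = 5 + 1*(-1 + 4) = 5 + 1*3 = 5 + 3 = 8)
(x(-1)/31)*49 + (10 - c) = -8/31*49 + (10 - 1*8) = -8*1/31*49 + (10 - 8) = -8/31*49 + 2 = -392/31 + 2 = -330/31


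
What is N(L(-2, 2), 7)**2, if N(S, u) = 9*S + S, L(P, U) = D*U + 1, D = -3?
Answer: 2500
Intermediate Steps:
L(P, U) = 1 - 3*U (L(P, U) = -3*U + 1 = 1 - 3*U)
N(S, u) = 10*S
N(L(-2, 2), 7)**2 = (10*(1 - 3*2))**2 = (10*(1 - 6))**2 = (10*(-5))**2 = (-50)**2 = 2500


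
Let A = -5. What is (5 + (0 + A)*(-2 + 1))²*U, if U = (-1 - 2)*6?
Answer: -1800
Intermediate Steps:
U = -18 (U = -3*6 = -18)
(5 + (0 + A)*(-2 + 1))²*U = (5 + (0 - 5)*(-2 + 1))²*(-18) = (5 - 5*(-1))²*(-18) = (5 + 5)²*(-18) = 10²*(-18) = 100*(-18) = -1800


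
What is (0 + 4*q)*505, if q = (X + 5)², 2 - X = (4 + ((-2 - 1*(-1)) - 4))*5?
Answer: 290880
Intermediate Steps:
X = 7 (X = 2 - (4 + ((-2 - 1*(-1)) - 4))*5 = 2 - (4 + ((-2 + 1) - 4))*5 = 2 - (4 + (-1 - 4))*5 = 2 - (4 - 5)*5 = 2 - (-1)*5 = 2 - 1*(-5) = 2 + 5 = 7)
q = 144 (q = (7 + 5)² = 12² = 144)
(0 + 4*q)*505 = (0 + 4*144)*505 = (0 + 576)*505 = 576*505 = 290880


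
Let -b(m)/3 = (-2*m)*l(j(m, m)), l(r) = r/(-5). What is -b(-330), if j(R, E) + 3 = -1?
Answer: 1584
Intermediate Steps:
j(R, E) = -4 (j(R, E) = -3 - 1 = -4)
l(r) = -r/5 (l(r) = r*(-1/5) = -r/5)
b(m) = 24*m/5 (b(m) = -3*(-2*m)*(-1/5*(-4)) = -3*(-2*m)*4/5 = -(-24)*m/5 = 24*m/5)
-b(-330) = -24*(-330)/5 = -1*(-1584) = 1584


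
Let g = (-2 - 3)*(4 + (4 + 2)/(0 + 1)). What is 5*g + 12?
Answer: -238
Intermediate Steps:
g = -50 (g = -5*(4 + 6/1) = -5*(4 + 6*1) = -5*(4 + 6) = -5*10 = -50)
5*g + 12 = 5*(-50) + 12 = -250 + 12 = -238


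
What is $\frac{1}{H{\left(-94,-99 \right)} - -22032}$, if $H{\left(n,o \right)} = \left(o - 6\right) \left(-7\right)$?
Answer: $\frac{1}{22767} \approx 4.3923 \cdot 10^{-5}$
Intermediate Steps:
$H{\left(n,o \right)} = 42 - 7 o$ ($H{\left(n,o \right)} = \left(-6 + o\right) \left(-7\right) = 42 - 7 o$)
$\frac{1}{H{\left(-94,-99 \right)} - -22032} = \frac{1}{\left(42 - -693\right) - -22032} = \frac{1}{\left(42 + 693\right) + 22032} = \frac{1}{735 + 22032} = \frac{1}{22767}$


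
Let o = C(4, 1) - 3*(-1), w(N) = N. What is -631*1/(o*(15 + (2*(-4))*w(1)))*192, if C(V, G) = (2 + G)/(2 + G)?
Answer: -30288/7 ≈ -4326.9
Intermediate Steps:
C(V, G) = 1
o = 4 (o = 1 - 3*(-1) = 1 + 3 = 4)
-631*1/(o*(15 + (2*(-4))*w(1)))*192 = -631*1/(4*(15 + (2*(-4))*1))*192 = -631*1/(4*(15 - 8*1))*192 = -631*1/(4*(15 - 8))*192 = -631/(4*7)*192 = -631/28*192 = -30288/7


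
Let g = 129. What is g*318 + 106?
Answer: 41128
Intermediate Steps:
g*318 + 106 = 129*318 + 106 = 41022 + 106 = 41128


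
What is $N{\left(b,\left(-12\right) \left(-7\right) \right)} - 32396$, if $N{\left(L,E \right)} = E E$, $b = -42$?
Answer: $-25340$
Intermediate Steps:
$N{\left(L,E \right)} = E^{2}$
$N{\left(b,\left(-12\right) \left(-7\right) \right)} - 32396 = \left(\left(-12\right) \left(-7\right)\right)^{2} - 32396 = 84^{2} - 32396 = 7056 - 32396 = -25340$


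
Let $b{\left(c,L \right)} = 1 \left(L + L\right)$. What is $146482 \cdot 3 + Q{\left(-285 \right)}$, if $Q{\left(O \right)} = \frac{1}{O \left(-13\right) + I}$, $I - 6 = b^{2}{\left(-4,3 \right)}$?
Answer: $\frac{1646604163}{3747} \approx 4.3945 \cdot 10^{5}$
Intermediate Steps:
$b{\left(c,L \right)} = 2 L$ ($b{\left(c,L \right)} = 1 \cdot 2 L = 2 L$)
$I = 42$ ($I = 6 + \left(2 \cdot 3\right)^{2} = 6 + 6^{2} = 6 + 36 = 42$)
$Q{\left(O \right)} = \frac{1}{42 - 13 O}$ ($Q{\left(O \right)} = \frac{1}{O \left(-13\right) + 42} = \frac{1}{- 13 O + 42} = \frac{1}{42 - 13 O}$)
$146482 \cdot 3 + Q{\left(-285 \right)} = 146482 \cdot 3 - \frac{1}{-42 + 13 \left(-285\right)} = 439446 - \frac{1}{-42 - 3705} = 439446 - \frac{1}{-3747} = 439446 - - \frac{1}{3747} = 439446 + \frac{1}{3747} = \frac{1646604163}{3747}$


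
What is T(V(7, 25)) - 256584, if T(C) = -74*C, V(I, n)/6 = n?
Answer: -267684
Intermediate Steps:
V(I, n) = 6*n
T(V(7, 25)) - 256584 = -444*25 - 256584 = -74*150 - 256584 = -11100 - 256584 = -267684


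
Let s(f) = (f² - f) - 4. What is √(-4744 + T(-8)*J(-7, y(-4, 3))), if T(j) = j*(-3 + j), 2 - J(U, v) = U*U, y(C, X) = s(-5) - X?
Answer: 4*I*√555 ≈ 94.234*I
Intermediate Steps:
s(f) = -4 + f² - f
y(C, X) = 26 - X (y(C, X) = (-4 + (-5)² - 1*(-5)) - X = (-4 + 25 + 5) - X = 26 - X)
J(U, v) = 2 - U² (J(U, v) = 2 - U*U = 2 - U²)
√(-4744 + T(-8)*J(-7, y(-4, 3))) = √(-4744 + (-8*(-3 - 8))*(2 - 1*(-7)²)) = √(-4744 + (-8*(-11))*(2 - 1*49)) = √(-4744 + 88*(2 - 49)) = √(-4744 + 88*(-47)) = √(-4744 - 4136) = √(-8880) = 4*I*√555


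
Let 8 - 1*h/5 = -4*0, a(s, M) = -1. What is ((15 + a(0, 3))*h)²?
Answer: 313600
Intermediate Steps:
h = 40 (h = 40 - (-20)*0 = 40 - 5*0 = 40 + 0 = 40)
((15 + a(0, 3))*h)² = ((15 - 1)*40)² = (14*40)² = 560² = 313600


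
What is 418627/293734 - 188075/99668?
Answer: -6760153107/14637940156 ≈ -0.46182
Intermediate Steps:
418627/293734 - 188075/99668 = -6760153107/14637940156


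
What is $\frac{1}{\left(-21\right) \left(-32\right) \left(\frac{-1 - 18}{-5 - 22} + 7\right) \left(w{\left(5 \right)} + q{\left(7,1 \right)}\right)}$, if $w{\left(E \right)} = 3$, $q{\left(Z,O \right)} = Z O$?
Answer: $\frac{9}{465920} \approx 1.9317 \cdot 10^{-5}$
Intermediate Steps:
$q{\left(Z,O \right)} = O Z$
$\frac{1}{\left(-21\right) \left(-32\right) \left(\frac{-1 - 18}{-5 - 22} + 7\right) \left(w{\left(5 \right)} + q{\left(7,1 \right)}\right)} = \frac{1}{\left(-21\right) \left(-32\right) \left(\frac{-1 - 18}{-5 - 22} + 7\right) \left(3 + 1 \cdot 7\right)} = \frac{1}{672 \left(- \frac{19}{-27} + 7\right) \left(3 + 7\right)} = \frac{1}{672 \left(\left(-19\right) \left(- \frac{1}{27}\right) + 7\right) 10} = \frac{1}{672 \left(\frac{19}{27} + 7\right) 10} = \frac{1}{672 \cdot \frac{208}{27} \cdot 10} = \frac{1}{672 \cdot \frac{2080}{27}} = \frac{1}{\frac{465920}{9}} = \frac{9}{465920}$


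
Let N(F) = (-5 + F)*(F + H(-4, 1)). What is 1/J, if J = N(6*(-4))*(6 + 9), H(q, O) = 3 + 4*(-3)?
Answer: 1/14355 ≈ 6.9662e-5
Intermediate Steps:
H(q, O) = -9 (H(q, O) = 3 - 12 = -9)
N(F) = (-9 + F)*(-5 + F) (N(F) = (-5 + F)*(F - 9) = (-5 + F)*(-9 + F) = (-9 + F)*(-5 + F))
J = 14355 (J = (45 + (6*(-4))² - 84*(-4))*(6 + 9) = (45 + (-24)² - 14*(-24))*15 = (45 + 576 + 336)*15 = 957*15 = 14355)
1/J = 1/14355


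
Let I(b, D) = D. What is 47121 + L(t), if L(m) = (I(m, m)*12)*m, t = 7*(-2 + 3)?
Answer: 47709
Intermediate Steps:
t = 7 (t = 7*1 = 7)
L(m) = 12*m**2 (L(m) = (m*12)*m = (12*m)*m = 12*m**2)
47121 + L(t) = 47121 + 12*7**2 = 47121 + 12*49 = 47121 + 588 = 47709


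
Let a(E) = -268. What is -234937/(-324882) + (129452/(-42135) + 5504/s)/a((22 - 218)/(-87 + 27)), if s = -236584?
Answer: 6642406272927901/9041023114256790 ≈ 0.73470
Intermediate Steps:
-234937/(-324882) + (129452/(-42135) + 5504/s)/a((22 - 218)/(-87 + 27)) = -234937/(-324882) + (129452/(-42135) + 5504/(-236584))/(-268) = -234937*(-1/324882) + (129452*(-1/42135) + 5504*(-1/236584))*(-1/268) = 234937/324882 + (-129452/42135 - 688/29573)*(-1/268) = 234937/324882 - 3857272876/1246058355*(-1/268) = 234937/324882 + 964318219/83485909785 = 6642406272927901/9041023114256790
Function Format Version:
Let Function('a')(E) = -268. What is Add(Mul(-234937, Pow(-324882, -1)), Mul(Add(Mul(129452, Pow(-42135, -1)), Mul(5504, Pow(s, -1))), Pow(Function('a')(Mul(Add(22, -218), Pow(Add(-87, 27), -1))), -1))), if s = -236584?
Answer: Rational(6642406272927901, 9041023114256790) ≈ 0.73470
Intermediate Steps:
Add(Mul(-234937, Pow(-324882, -1)), Mul(Add(Mul(129452, Pow(-42135, -1)), Mul(5504, Pow(s, -1))), Pow(Function('a')(Mul(Add(22, -218), Pow(Add(-87, 27), -1))), -1))) = Add(Mul(-234937, Pow(-324882, -1)), Mul(Add(Mul(129452, Pow(-42135, -1)), Mul(5504, Pow(-236584, -1))), Pow(-268, -1))) = Add(Mul(-234937, Rational(-1, 324882)), Mul(Add(Mul(129452, Rational(-1, 42135)), Mul(5504, Rational(-1, 236584))), Rational(-1, 268))) = Add(Rational(234937, 324882), Mul(Add(Rational(-129452, 42135), Rational(-688, 29573)), Rational(-1, 268))) = Add(Rational(234937, 324882), Mul(Rational(-3857272876, 1246058355), Rational(-1, 268))) = Add(Rational(234937, 324882), Rational(964318219, 83485909785)) = Rational(6642406272927901, 9041023114256790)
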